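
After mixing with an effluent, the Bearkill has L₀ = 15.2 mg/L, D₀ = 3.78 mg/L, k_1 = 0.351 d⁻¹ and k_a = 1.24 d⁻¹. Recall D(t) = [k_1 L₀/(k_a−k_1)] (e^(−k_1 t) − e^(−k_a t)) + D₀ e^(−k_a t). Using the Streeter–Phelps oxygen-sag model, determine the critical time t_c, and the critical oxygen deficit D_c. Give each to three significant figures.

t_c = [1/(k_a−k_1)] ln[(k_a/k_1)(1 − D₀(k_a−k_1)/(k_1 L₀))]
= [1/(1.24−0.351)] ln[(1.24/0.351)(1 − 3.78×0.8890/(0.351×15.2))]
= (1/0.8890) ln[3.533 × 0.3701] = 1.125 × ln(1.308) = 1.125 × 0.2682 = 0.3017 d.
L(t_c) = L₀ e^(−k_1 t_c) = 15.2 × 0.8995 = 13.67 mg/L, and at the critical point k_a D_c = k_1 L, so D_c = (0.351/1.24) × 13.67 = 3.870 mg/L.

t_c ≈ 0.302 d; D_c ≈ 3.87 mg/L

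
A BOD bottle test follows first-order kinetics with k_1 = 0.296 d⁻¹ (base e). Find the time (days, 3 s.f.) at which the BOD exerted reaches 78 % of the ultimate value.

t ≈ 5.12 d

y/L₀ = 1 − e^(−k_1 t) = 0.78 ⇒ e^(−k_1 t) = 0.220
t = −ln(0.220) / 0.296 = 1.514 / 0.296 = 5.115 d.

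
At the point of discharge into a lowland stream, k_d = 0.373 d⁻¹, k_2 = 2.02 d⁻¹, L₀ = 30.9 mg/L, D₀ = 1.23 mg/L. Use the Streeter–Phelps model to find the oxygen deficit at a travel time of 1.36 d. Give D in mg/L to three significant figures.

k_d L₀/(k_2−k_d) = 0.373×30.9/(2.02−0.373) = 11.53/1.647 = 6.998 mg/L.
e^(−k_d t) = e^(−0.373×1.360) = 0.6021; e^(−k_2 t) = e^(−2.02×1.360) = 0.06411.
D = 6.998 × (0.6021 − 0.06411) + 1.23 × 0.06411 = 3.765 + 0.07885 = 3.844 mg/L.

D ≈ 3.84 mg/L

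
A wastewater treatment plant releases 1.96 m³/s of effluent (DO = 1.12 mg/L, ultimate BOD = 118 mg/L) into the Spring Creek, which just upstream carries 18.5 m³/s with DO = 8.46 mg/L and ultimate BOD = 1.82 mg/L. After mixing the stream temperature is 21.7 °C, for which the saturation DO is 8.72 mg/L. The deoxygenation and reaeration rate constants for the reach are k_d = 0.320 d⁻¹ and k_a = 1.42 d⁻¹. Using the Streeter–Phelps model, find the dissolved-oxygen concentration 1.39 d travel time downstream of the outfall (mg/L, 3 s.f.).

Mixed DO = (18.5×8.46 + 1.96×1.12)/(18.5+1.96) = 158.7/20.46 = 7.757 mg/L.
Mixed L₀ = (18.5×1.82 + 1.96×118)/(20.46) = 264.9/20.46 = 12.95 mg/L.
Initial deficit D₀ = C_s − DO₀ = 8.72 − 7.757 = 0.9631 mg/L.
D(1.39) = [0.320×12.95/(1.42−0.320)](e^(−0.320×1.39) − e^(−1.42×1.39)) + 0.9631 e^(−1.42×1.39)
= 3.767 × (0.6410 − 0.1389) + 0.9631 × 0.1389 = 2.025 mg/L.
DO = 8.72 − 2.025 = 6.695 mg/L.

DO ≈ 6.69 mg/L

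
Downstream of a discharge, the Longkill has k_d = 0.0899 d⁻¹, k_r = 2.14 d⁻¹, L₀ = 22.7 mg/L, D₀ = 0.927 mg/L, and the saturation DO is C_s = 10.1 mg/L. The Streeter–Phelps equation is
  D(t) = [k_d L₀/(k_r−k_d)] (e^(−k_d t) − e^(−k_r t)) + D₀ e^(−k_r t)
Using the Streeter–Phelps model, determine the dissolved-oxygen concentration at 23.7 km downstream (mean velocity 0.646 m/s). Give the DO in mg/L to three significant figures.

DO ≈ 9.17 mg/L

Travel time t = x/v = 23.7 km / (0.646 m/s) = 23700 m / 0.646 m/s = 36690 s = 0.4246 d.
k_d L₀/(k_r−k_d) = 0.0899×22.7/(2.14−0.0899) = 2.041/2.050 = 0.9954 mg/L.
e^(−k_d t) = e^(−0.0899×0.4246) = 0.9625; e^(−k_r t) = e^(−2.14×0.4246) = 0.4031.
D = 0.9954 × (0.9625 − 0.4031) + 0.927 × 0.4031 = 0.5569 + 0.3736 = 0.9306 mg/L.
DO = C_s − D = 10.1 − 0.9306 = 9.169 mg/L.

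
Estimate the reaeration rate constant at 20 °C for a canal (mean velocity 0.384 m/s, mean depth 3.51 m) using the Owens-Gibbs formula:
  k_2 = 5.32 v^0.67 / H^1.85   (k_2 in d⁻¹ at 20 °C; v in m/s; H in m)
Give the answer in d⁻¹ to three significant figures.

k_2 = 5.32 × 0.384^0.67 / 3.51^1.85 = 5.32 × 0.5266 / 10.21 = 0.2745 d⁻¹.

k_2 ≈ 0.275 d⁻¹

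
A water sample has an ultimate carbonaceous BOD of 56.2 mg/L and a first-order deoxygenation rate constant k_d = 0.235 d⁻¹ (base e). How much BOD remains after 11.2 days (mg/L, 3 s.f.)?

L ≈ 4.04 mg/L

L_t = L₀ e^(−k_d t) = 56.2 × e^(−0.235×11.2) = 56.2 × 0.07193 = 4.043 mg/L.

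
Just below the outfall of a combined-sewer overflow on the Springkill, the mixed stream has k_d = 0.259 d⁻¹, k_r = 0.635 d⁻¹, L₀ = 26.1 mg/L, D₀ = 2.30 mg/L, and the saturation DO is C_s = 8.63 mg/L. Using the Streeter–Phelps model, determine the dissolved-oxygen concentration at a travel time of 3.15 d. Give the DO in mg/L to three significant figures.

k_d L₀/(k_r−k_d) = 0.259×26.1/(0.635−0.259) = 6.760/0.3760 = 17.98 mg/L.
e^(−k_d t) = e^(−0.259×3.150) = 0.4423; e^(−k_r t) = e^(−0.635×3.150) = 0.1353.
D = 17.98 × (0.4423 − 0.1353) + 2.30 × 0.1353 = 5.519 + 0.3112 = 5.830 mg/L.
DO = C_s − D = 8.63 − 5.830 = 2.800 mg/L.

DO ≈ 2.80 mg/L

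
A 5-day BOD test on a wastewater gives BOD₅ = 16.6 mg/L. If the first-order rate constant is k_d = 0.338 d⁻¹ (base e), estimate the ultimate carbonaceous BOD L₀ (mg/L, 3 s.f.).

L₀ ≈ 20.4 mg/L

BOD₅ = L₀(1 − e^(−5k_d)) ⇒ L₀ = BOD₅ / (1 − e^(−5×0.338))
= 16.6 / (1 − 0.1845) = 16.6 / 0.8155 = 20.36 mg/L.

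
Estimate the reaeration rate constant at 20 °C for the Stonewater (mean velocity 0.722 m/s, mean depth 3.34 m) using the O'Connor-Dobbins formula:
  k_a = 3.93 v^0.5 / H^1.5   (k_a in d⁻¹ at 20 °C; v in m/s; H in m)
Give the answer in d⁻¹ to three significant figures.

k_a ≈ 0.547 d⁻¹

k_a = 3.93 × 0.722^0.5 / 3.34^1.5 = 3.93 × 0.8497 / 6.104 = 0.5471 d⁻¹.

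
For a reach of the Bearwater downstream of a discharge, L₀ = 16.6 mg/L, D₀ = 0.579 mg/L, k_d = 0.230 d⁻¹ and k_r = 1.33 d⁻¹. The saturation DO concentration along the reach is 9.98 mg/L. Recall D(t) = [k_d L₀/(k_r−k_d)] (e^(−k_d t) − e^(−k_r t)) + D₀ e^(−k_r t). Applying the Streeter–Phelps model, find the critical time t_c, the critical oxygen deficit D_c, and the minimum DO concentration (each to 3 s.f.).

With k_r/k_d = 5.783 and 1 − D₀(k_r−k_d)/(k_d L₀) = 0.8332,
t_c = ln(5.783 × 0.8332) / (1.33 − 0.230) = ln(4.818) / 1.100 = 1.572/1.100 = 1.429 d.
D_c = (k_d/k_r) L₀ e^(−k_d t_c) = (0.230/1.33) × 16.6 × e^(−0.230×1.429) = 0.1729 × 16.6 × 0.7198 = 2.066 mg/L.
Minimum DO = C_s − D_c = 9.98 − 2.066 = 7.914 mg/L.

t_c ≈ 1.43 d; D_c ≈ 2.07 mg/L; min DO ≈ 7.91 mg/L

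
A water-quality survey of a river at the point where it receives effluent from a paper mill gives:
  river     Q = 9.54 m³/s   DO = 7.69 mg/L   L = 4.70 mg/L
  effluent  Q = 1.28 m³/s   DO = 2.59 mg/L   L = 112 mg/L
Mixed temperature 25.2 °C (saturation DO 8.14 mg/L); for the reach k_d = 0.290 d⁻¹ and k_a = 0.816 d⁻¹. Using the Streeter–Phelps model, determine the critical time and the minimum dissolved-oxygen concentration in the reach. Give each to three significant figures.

Mixed DO = (9.54×7.69 + 1.28×2.59)/(9.54+1.28) = 76.68/10.82 = 7.087 mg/L.
Mixed L₀ = (9.54×4.70 + 1.28×112)/(10.82) = 188.2/10.82 = 17.39 mg/L.
Initial deficit D₀ = C_s − DO₀ = 8.14 − 7.087 = 1.053 mg/L.
t_c = (1/0.5260) ln[(0.816/0.290)(1 − 1.053×0.5260/(0.290×17.39))] = 1.901 × ln(2.505) = 1.746 d.
D_c = (0.290/0.816) × 17.39 × e^(−0.290×1.746) = 0.3554 × 17.39 × 0.6028 = 3.726 mg/L.
Minimum DO = 8.14 − 3.726 = 4.414 mg/L.

t_c ≈ 1.75 d; minimum DO ≈ 4.41 mg/L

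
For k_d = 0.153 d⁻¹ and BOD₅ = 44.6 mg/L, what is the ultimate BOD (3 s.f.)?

BOD₅ = L₀(1 − e^(−5k_d)) ⇒ L₀ = BOD₅ / (1 − e^(−5×0.153))
= 44.6 / (1 − 0.4653) = 44.6 / 0.5347 = 83.42 mg/L.

L₀ ≈ 83.4 mg/L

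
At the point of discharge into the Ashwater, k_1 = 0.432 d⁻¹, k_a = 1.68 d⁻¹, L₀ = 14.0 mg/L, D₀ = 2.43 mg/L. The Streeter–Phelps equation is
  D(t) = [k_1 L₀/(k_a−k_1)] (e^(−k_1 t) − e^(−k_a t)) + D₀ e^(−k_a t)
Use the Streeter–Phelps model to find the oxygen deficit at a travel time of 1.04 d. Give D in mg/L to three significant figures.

k_1 L₀/(k_a−k_1) = 0.432×14.0/(1.68−0.432) = 6.048/1.248 = 4.846 mg/L.
e^(−k_1 t) = e^(−0.432×1.040) = 0.6381; e^(−k_a t) = e^(−1.68×1.040) = 0.1743.
D = 4.846 × (0.6381 − 0.1743) + 2.43 × 0.1743 = 2.248 + 0.4235 = 2.671 mg/L.

D ≈ 2.67 mg/L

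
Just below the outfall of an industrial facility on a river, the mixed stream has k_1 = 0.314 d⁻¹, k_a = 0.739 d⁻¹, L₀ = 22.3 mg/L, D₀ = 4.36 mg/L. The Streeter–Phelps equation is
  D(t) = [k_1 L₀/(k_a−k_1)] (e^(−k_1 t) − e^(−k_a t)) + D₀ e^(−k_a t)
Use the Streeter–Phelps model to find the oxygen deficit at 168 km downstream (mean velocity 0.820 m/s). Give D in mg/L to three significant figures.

Travel time t = x/v = 168 km / (0.820 m/s) = 168000 m / 0.820 m/s = 204900 s = 2.371 d.
k_1 L₀/(k_a−k_1) = 0.314×22.3/(0.739−0.314) = 7.002/0.4250 = 16.48 mg/L.
e^(−k_1 t) = e^(−0.314×2.371) = 0.4749; e^(−k_a t) = e^(−0.739×2.371) = 0.1734.
D = 16.48 × (0.4749 − 0.1734) + 4.36 × 0.1734 = 4.969 + 0.7559 = 5.724 mg/L.

D ≈ 5.72 mg/L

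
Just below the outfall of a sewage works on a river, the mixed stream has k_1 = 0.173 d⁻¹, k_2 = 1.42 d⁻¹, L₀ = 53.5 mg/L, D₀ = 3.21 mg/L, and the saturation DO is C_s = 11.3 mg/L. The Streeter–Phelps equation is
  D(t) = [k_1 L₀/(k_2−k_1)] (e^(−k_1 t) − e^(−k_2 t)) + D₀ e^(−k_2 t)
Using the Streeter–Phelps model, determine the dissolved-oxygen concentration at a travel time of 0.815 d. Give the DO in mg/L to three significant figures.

DO ≈ 6.18 mg/L

k_1 L₀/(k_2−k_1) = 0.173×53.5/(1.42−0.173) = 9.255/1.247 = 7.422 mg/L.
e^(−k_1 t) = e^(−0.173×0.8150) = 0.8685; e^(−k_2 t) = e^(−1.42×0.8150) = 0.3143.
D = 7.422 × (0.8685 − 0.3143) + 3.21 × 0.3143 = 4.113 + 1.009 = 5.122 mg/L.
DO = C_s − D = 11.3 − 5.122 = 6.178 mg/L.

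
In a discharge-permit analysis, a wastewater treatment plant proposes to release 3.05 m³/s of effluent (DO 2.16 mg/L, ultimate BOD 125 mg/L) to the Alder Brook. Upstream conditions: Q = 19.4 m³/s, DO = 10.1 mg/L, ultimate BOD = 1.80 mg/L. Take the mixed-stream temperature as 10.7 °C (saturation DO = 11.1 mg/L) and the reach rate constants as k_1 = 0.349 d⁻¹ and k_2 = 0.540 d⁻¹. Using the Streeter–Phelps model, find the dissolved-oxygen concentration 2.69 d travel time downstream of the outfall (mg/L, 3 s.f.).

Mixed DO = (19.4×10.1 + 3.05×2.16)/(19.4+3.05) = 202.5/22.45 = 9.021 mg/L.
Mixed L₀ = (19.4×1.80 + 3.05×125)/(22.45) = 416.2/22.45 = 18.54 mg/L.
Initial deficit D₀ = C_s − DO₀ = 11.1 − 9.021 = 2.079 mg/L.
D(2.69) = [0.349×18.54/(0.540−0.349)](e^(−0.349×2.69) − e^(−0.540×2.69)) + 2.079 e^(−0.540×2.69)
= 33.87 × (0.3911 − 0.2340) + 2.079 × 0.2340 = 5.809 mg/L.
DO = 11.1 − 5.809 = 5.291 mg/L.

DO ≈ 5.29 mg/L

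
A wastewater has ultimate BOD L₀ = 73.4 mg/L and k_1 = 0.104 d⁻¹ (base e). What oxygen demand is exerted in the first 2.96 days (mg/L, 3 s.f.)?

y_t = L₀(1 − e^(−k_1 t)) = 73.4 × (1 − e^(−0.104×2.96))
= 73.4 × (1 − 0.7350) = 73.4 × 0.2650 = 19.45 mg/L.

y ≈ 19.4 mg/L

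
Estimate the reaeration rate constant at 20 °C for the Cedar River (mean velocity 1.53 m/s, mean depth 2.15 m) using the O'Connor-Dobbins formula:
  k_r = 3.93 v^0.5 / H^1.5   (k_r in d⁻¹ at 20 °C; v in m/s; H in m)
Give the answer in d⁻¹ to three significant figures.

k_r ≈ 1.54 d⁻¹

k_r = 3.93 × 1.53^0.5 / 2.15^1.5 = 3.93 × 1.237 / 3.153 = 1.542 d⁻¹.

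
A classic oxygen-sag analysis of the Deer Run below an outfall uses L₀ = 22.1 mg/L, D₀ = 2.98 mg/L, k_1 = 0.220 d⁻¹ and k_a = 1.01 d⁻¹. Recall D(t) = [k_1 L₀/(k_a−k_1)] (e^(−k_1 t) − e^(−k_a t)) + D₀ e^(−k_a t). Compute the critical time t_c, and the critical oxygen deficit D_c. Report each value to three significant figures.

t_c ≈ 1.09 d; D_c ≈ 3.79 mg/L

t_c = [1/(k_a−k_1)] ln[(k_a/k_1)(1 − D₀(k_a−k_1)/(k_1 L₀))]
= [1/(1.01−0.220)] ln[(1.01/0.220)(1 − 2.98×0.7900/(0.220×22.1))]
= (1/0.7900) ln[4.591 × 0.5158] = 1.266 × ln(2.368) = 1.266 × 0.8620 = 1.091 d.
D_c = (k_1/k_a) L₀ e^(−k_1 t_c) = (0.220/1.01) × 22.1 × e^(−0.220×1.091) = 0.2178 × 22.1 × 0.7866 = 3.786 mg/L.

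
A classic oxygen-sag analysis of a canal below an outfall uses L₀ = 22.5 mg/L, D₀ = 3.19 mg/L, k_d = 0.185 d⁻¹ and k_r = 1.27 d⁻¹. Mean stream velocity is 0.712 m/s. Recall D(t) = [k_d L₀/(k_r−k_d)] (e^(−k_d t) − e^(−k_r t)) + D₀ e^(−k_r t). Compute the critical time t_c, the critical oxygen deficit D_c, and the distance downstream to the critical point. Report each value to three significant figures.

t_c ≈ 0.134 d; D_c ≈ 3.20 mg/L; x_c ≈ 8.25 km

With k_r/k_d = 6.865 and 1 − D₀(k_r−k_d)/(k_d L₀) = 0.1685,
t_c = ln(6.865 × 0.1685) / (1.27 − 0.185) = ln(1.157) / 1.085 = 0.1456/1.085 = 0.1341 d.
D_c = (k_d/k_r) L₀ e^(−k_d t_c) = (0.185/1.27) × 22.5 × e^(−0.185×0.1341) = 0.1457 × 22.5 × 0.9755 = 3.197 mg/L.
x_c = v t_c = 0.712 m/s × 0.1341 d × 86400 s/d = 8252 m ≈ 8.25 km.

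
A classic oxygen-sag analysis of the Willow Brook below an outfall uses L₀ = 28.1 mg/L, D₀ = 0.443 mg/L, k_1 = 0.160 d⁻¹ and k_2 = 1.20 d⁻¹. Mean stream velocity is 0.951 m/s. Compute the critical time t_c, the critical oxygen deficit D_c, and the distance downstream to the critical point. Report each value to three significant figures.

t_c ≈ 1.83 d; D_c ≈ 2.79 mg/L; x_c ≈ 151 km

With k_2/k_1 = 7.500 and 1 − D₀(k_2−k_1)/(k_1 L₀) = 0.8975,
t_c = ln(7.500 × 0.8975) / (1.20 − 0.160) = ln(6.731) / 1.040 = 1.907/1.040 = 1.833 d.
D_c = (k_1/k_2) L₀ e^(−k_1 t_c) = (0.160/1.20) × 28.1 × e^(−0.160×1.833) = 0.1333 × 28.1 × 0.7458 = 2.794 mg/L.
x_c = v t_c = 0.951 m/s × 1.833 d × 86400 s/d = 150600 m ≈ 151 km.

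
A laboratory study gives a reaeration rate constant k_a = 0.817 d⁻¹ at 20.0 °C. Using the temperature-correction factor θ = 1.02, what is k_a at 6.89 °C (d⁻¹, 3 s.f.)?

k_a(T₂) = k_a(T₁) · θ^(T₂−T₁) = 0.817 × 1.02^(6.89−20.0)
= 0.817 × 1.02^-13.1 = 0.817 × 0.7714 = 0.6302 d⁻¹.

k_a ≈ 0.630 d⁻¹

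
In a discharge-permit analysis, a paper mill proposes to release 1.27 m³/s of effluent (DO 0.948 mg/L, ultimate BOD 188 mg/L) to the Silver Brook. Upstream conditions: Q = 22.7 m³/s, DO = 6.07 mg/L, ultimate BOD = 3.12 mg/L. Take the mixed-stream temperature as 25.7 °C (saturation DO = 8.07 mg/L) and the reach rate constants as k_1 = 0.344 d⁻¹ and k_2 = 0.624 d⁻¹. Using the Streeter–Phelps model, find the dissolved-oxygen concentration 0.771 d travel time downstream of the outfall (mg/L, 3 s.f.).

Mixed DO = (22.7×6.07 + 1.27×0.948)/(22.7+1.27) = 139.0/23.97 = 5.799 mg/L.
Mixed L₀ = (22.7×3.12 + 1.27×188)/(23.97) = 309.6/23.97 = 12.92 mg/L.
Initial deficit D₀ = C_s − DO₀ = 8.07 − 5.799 = 2.271 mg/L.
D(0.771) = [0.344×12.92/(0.624−0.344)](e^(−0.344×0.771) − e^(−0.624×0.771)) + 2.271 e^(−0.624×0.771)
= 15.87 × (0.7670 − 0.6181) + 2.271 × 0.6181 = 3.767 mg/L.
DO = 8.07 − 3.767 = 4.303 mg/L.

DO ≈ 4.30 mg/L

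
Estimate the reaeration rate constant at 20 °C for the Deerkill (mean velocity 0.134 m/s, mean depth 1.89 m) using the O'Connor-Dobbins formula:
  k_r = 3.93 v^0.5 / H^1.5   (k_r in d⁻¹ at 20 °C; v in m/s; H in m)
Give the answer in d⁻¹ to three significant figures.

k_r ≈ 0.554 d⁻¹

k_r = 3.93 × 0.134^0.5 / 1.89^1.5 = 3.93 × 0.3661 / 2.598 = 0.5537 d⁻¹.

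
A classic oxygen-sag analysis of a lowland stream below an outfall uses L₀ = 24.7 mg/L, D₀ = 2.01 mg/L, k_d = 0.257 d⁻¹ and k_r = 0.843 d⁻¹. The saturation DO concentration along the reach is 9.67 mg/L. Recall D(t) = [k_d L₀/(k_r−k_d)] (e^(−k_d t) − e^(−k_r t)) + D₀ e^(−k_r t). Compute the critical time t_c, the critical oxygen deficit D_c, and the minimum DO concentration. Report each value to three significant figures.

At the critical point dD/dt = 0, so k_d L₀ e^(−k_d t) = k_r D. Substituting D(t) from the Streeter–Phelps equation and solving for t gives
t_c = ln[(k_r/k_d)(1 − D₀(k_r−k_d)/(k_d L₀))] / (k_r−k_d).
Here k_r−k_d = 0.5860 d⁻¹ and 1 − D₀(k_r−k_d)/(k_d L₀) = 1 − 2.01×0.5860/(0.257×24.7) = 0.8144, so
t_c = ln(3.280 × 0.8144) / 0.5860 = 0.9826 / 0.5860 = 1.677 d.
D_c = (k_d/k_r) L₀ e^(−k_d t_c) = (0.257/0.843) × 24.7 × e^(−0.257×1.677) = 0.3049 × 24.7 × 0.6499 = 4.894 mg/L.
Minimum DO = C_s − D_c = 9.67 − 4.894 = 4.776 mg/L.

t_c ≈ 1.68 d; D_c ≈ 4.89 mg/L; min DO ≈ 4.78 mg/L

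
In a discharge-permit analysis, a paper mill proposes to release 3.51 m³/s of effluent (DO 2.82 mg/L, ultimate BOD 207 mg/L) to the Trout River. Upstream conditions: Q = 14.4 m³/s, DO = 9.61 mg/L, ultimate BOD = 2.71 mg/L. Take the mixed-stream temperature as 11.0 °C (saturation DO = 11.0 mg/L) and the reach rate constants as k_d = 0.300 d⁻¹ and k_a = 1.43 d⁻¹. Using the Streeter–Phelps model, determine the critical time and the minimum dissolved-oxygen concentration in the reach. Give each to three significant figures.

t_c ≈ 1.14 d; minimum DO ≈ 4.63 mg/L

Mixed DO = (14.4×9.61 + 3.51×2.82)/(14.4+3.51) = 148.3/17.91 = 8.279 mg/L.
Mixed L₀ = (14.4×2.71 + 3.51×207)/(17.91) = 765.6/17.91 = 42.75 mg/L.
Initial deficit D₀ = C_s − DO₀ = 11.0 − 8.279 = 2.721 mg/L.
t_c = (1/1.130) ln[(1.43/0.300)(1 − 2.721×1.130/(0.300×42.75))] = 0.8850 × ln(3.624) = 1.139 d.
D_c = (0.300/1.43) × 42.75 × e^(−0.300×1.139) = 0.2098 × 42.75 × 0.7105 = 6.371 mg/L.
Minimum DO = 11.0 − 6.371 = 4.629 mg/L.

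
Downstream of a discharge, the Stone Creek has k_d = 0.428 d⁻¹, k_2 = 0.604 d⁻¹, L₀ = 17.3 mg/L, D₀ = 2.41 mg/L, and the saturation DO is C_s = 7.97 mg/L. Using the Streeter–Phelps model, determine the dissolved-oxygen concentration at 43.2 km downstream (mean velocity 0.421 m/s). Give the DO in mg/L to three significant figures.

DO ≈ 2.02 mg/L

Travel time t = x/v = 43.2 km / (0.421 m/s) = 43200 m / 0.421 m/s = 102600 s = 1.188 d.
k_d L₀/(k_2−k_d) = 0.428×17.3/(0.604−0.428) = 7.404/0.1760 = 42.07 mg/L.
e^(−k_d t) = e^(−0.428×1.188) = 0.6015; e^(−k_2 t) = e^(−0.604×1.188) = 0.4880.
D = 42.07 × (0.6015 − 0.4880) + 2.41 × 0.4880 = 4.773 + 1.176 = 5.950 mg/L.
DO = C_s − D = 7.97 − 5.950 = 2.020 mg/L.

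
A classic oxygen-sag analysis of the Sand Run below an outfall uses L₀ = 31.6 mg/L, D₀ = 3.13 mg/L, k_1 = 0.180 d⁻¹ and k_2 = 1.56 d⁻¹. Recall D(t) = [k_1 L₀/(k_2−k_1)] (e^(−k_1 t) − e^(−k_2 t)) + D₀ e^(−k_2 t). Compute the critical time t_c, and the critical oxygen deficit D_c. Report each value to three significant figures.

t_c = [1/(k_2−k_1)] ln[(k_2/k_1)(1 − D₀(k_2−k_1)/(k_1 L₀))]
= [1/(1.56−0.180)] ln[(1.56/0.180)(1 − 3.13×1.380/(0.180×31.6))]
= (1/1.380) ln[8.667 × 0.2406] = 0.7246 × ln(2.085) = 0.7246 × 0.7349 = 0.5325 d.
L(t_c) = L₀ e^(−k_1 t_c) = 31.6 × 0.9086 = 28.71 mg/L, and at the critical point k_2 D_c = k_1 L, so D_c = (0.180/1.56) × 28.71 = 3.313 mg/L.

t_c ≈ 0.533 d; D_c ≈ 3.31 mg/L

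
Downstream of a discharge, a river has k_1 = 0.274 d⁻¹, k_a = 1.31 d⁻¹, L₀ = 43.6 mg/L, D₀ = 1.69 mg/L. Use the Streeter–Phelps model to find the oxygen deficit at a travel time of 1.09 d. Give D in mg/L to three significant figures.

D ≈ 6.19 mg/L

k_1 L₀/(k_a−k_1) = 0.274×43.6/(1.31−0.274) = 11.95/1.036 = 11.53 mg/L.
e^(−k_1 t) = e^(−0.274×1.090) = 0.7418; e^(−k_a t) = e^(−1.31×1.090) = 0.2398.
D = 11.53 × (0.7418 − 0.2398) + 1.69 × 0.2398 = 5.789 + 0.4053 = 6.194 mg/L.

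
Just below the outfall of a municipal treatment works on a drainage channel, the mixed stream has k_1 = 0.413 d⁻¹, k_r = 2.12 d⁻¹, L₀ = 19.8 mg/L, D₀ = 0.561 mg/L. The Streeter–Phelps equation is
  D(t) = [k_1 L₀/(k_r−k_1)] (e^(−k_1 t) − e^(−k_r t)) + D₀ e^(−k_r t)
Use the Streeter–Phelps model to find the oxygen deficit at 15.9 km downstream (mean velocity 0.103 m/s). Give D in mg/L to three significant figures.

D ≈ 2.19 mg/L

Travel time t = x/v = 15.9 km / (0.103 m/s) = 15900 m / 0.103 m/s = 154400 s = 1.787 d.
k_1 L₀/(k_r−k_1) = 0.413×19.8/(2.12−0.413) = 8.177/1.707 = 4.791 mg/L.
e^(−k_1 t) = e^(−0.413×1.787) = 0.4781; e^(−k_r t) = e^(−2.12×1.787) = 0.02265.
D = 4.791 × (0.4781 − 0.02265) + 0.561 × 0.02265 = 2.182 + 0.01270 = 2.195 mg/L.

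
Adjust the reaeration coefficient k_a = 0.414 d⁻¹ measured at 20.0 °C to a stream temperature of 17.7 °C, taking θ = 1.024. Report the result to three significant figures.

k_a ≈ 0.392 d⁻¹

k_a(T₂) = k_a(T₁) · θ^(T₂−T₁) = 0.414 × 1.024^(17.7−20.0)
= 0.414 × 1.024^-2.30 = 0.414 × 0.9469 = 0.3920 d⁻¹.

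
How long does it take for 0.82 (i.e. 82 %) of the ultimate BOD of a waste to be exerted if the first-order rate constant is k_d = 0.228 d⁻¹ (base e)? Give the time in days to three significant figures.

t ≈ 7.52 d

y/L₀ = 1 − e^(−k_d t) = 0.82 ⇒ e^(−k_d t) = 0.180
t = −ln(0.180) / 0.228 = 1.715 / 0.228 = 7.521 d.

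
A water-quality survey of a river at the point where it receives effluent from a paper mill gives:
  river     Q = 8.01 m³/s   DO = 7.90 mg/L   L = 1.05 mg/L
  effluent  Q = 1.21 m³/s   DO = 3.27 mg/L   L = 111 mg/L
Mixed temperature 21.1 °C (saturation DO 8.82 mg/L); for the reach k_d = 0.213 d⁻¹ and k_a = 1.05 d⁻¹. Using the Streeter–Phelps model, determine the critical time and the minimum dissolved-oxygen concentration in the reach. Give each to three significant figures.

Mixed DO = (8.01×7.90 + 1.21×3.27)/(8.01+1.21) = 67.24/9.220 = 7.292 mg/L.
Mixed L₀ = (8.01×1.05 + 1.21×111)/(9.220) = 142.7/9.220 = 15.48 mg/L.
Initial deficit D₀ = C_s − DO₀ = 8.82 − 7.292 = 1.528 mg/L.
t_c = (1/0.8370) ln[(1.05/0.213)(1 − 1.528×0.8370/(0.213×15.48))] = 1.195 × ln(3.018) = 1.320 d.
D_c = (0.213/1.05) × 15.48 × e^(−0.213×1.320) = 0.2029 × 15.48 × 0.7550 = 2.371 mg/L.
Minimum DO = 8.82 − 2.371 = 6.449 mg/L.

t_c ≈ 1.32 d; minimum DO ≈ 6.45 mg/L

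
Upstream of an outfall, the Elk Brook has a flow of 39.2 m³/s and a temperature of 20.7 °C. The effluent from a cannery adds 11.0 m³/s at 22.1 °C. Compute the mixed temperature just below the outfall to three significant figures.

21.0 °C

Flow-weighted mixing: C = (Q_r C_r + Q_w C_w)/(Q_r + Q_w)
= (39.2×20.7 + 11.0×22.1)/(39.2 + 11.0) = 1055/50.20 = 21.01 °C.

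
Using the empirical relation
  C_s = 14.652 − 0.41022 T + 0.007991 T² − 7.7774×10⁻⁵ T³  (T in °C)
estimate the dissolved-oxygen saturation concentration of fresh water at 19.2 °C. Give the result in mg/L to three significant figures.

C_s = 14.652 − 0.41022×19.2 + 0.007991×19.2² − 7.7774×10⁻⁵×19.2³ = 9.171 mg/L.

C_s ≈ 9.17 mg/L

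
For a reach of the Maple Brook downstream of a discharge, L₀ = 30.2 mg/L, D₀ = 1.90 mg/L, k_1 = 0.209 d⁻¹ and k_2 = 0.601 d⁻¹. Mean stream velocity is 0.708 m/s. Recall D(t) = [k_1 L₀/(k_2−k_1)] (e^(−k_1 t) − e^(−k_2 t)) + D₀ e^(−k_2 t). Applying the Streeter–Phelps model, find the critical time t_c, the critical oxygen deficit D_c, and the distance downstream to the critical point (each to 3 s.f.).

t_c ≈ 2.37 d; D_c ≈ 6.39 mg/L; x_c ≈ 145 km

With k_2/k_1 = 2.876 and 1 − D₀(k_2−k_1)/(k_1 L₀) = 0.8820,
t_c = ln(2.876 × 0.8820) / (0.601 − 0.209) = ln(2.536) / 0.3920 = 0.9307/0.3920 = 2.374 d.
L(t_c) = L₀ e^(−k_1 t_c) = 30.2 × 0.6088 = 18.39 mg/L, and at the critical point k_2 D_c = k_1 L, so D_c = (0.209/0.601) × 18.39 = 6.394 mg/L.
x_c = v t_c = 0.708 m/s × 2.374 d × 86400 s/d = 145200 m ≈ 145 km.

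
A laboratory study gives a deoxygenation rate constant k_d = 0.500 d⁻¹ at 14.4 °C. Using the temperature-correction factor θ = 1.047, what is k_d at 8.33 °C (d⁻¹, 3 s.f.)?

k_d ≈ 0.378 d⁻¹

k_d(T₂) = k_d(T₁) · θ^(T₂−T₁) = 0.500 × 1.047^(8.33−14.4)
= 0.500 × 1.047^-6.07 = 0.500 × 0.7567 = 0.3783 d⁻¹.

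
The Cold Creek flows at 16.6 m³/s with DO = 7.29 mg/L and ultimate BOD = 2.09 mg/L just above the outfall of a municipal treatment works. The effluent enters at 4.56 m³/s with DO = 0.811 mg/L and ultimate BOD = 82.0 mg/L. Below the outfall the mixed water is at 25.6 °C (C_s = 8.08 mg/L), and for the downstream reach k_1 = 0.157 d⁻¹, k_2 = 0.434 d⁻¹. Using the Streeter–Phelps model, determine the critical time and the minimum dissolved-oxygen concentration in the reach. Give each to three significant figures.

t_c ≈ 2.87 d; minimum DO ≈ 3.63 mg/L

Mixed DO = (16.6×7.29 + 4.56×0.811)/(16.6+4.56) = 124.7/21.16 = 5.894 mg/L.
Mixed L₀ = (16.6×2.09 + 4.56×82.0)/(21.16) = 408.6/21.16 = 19.31 mg/L.
Initial deficit D₀ = C_s − DO₀ = 8.08 − 5.894 = 2.186 mg/L.
t_c = (1/0.2770) ln[(0.434/0.157)(1 − 2.186×0.2770/(0.157×19.31))] = 3.610 × ln(2.212) = 2.866 d.
D_c = (0.157/0.434) × 19.31 × e^(−0.157×2.866) = 0.3618 × 19.31 × 0.6376 = 4.454 mg/L.
Minimum DO = 8.08 − 4.454 = 3.626 mg/L.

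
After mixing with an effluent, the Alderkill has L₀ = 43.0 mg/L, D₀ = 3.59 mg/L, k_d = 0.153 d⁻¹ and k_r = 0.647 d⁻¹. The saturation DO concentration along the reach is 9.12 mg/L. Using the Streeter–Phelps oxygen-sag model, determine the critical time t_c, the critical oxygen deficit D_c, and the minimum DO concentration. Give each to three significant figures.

t_c ≈ 2.28 d; D_c ≈ 7.17 mg/L; min DO ≈ 1.95 mg/L

t_c = [1/(k_r−k_d)] ln[(k_r/k_d)(1 − D₀(k_r−k_d)/(k_d L₀))]
= [1/(0.647−0.153)] ln[(0.647/0.153)(1 − 3.59×0.4940/(0.153×43.0))]
= (1/0.4940) ln[4.229 × 0.7304] = 2.024 × ln(3.089) = 2.024 × 1.128 = 2.283 d.
D_c = (k_d/k_r) L₀ e^(−k_d t_c) = (0.153/0.647) × 43.0 × e^(−0.153×2.283) = 0.2365 × 43.0 × 0.7052 = 7.171 mg/L.
Minimum DO = C_s − D_c = 9.12 − 7.171 = 1.949 mg/L.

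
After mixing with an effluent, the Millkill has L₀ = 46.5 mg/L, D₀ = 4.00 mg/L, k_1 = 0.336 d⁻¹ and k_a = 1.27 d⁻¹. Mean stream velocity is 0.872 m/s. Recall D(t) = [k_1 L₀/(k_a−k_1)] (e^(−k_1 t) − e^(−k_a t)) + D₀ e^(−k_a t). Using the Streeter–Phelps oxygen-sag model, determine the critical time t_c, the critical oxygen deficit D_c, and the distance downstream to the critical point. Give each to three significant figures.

t_c ≈ 1.13 d; D_c ≈ 8.41 mg/L; x_c ≈ 85.2 km

With k_a/k_1 = 3.780 and 1 − D₀(k_a−k_1)/(k_1 L₀) = 0.7609,
t_c = ln(3.780 × 0.7609) / (1.27 − 0.336) = ln(2.876) / 0.9340 = 1.056/0.9340 = 1.131 d.
D_c = (k_1/k_a) L₀ e^(−k_1 t_c) = (0.336/1.27) × 46.5 × e^(−0.336×1.131) = 0.2646 × 46.5 × 0.6838 = 8.413 mg/L.
x_c = v t_c = 0.872 m/s × 1.131 d × 86400 s/d = 85210 m ≈ 85.2 km.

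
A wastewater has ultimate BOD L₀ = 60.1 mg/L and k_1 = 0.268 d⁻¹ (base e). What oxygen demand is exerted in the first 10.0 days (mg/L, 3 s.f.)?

y ≈ 56.0 mg/L

y_t = L₀(1 − e^(−k_1 t)) = 60.1 × (1 − e^(−0.268×10.0))
= 60.1 × (1 − 0.06856) = 60.1 × 0.9314 = 55.98 mg/L.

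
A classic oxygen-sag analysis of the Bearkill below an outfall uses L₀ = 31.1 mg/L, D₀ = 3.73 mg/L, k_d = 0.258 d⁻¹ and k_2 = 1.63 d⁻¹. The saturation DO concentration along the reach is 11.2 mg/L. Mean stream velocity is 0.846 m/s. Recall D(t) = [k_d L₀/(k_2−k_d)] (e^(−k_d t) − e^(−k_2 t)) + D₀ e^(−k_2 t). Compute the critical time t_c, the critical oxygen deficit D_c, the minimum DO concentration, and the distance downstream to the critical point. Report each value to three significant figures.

t_c ≈ 0.603 d; D_c ≈ 4.21 mg/L; min DO ≈ 6.99 mg/L; x_c ≈ 44.1 km

At the critical point dD/dt = 0, so k_d L₀ e^(−k_d t) = k_2 D. Substituting D(t) from the Streeter–Phelps equation and solving for t gives
t_c = ln[(k_2/k_d)(1 − D₀(k_2−k_d)/(k_d L₀))] / (k_2−k_d).
Here k_2−k_d = 1.372 d⁻¹ and 1 − D₀(k_2−k_d)/(k_d L₀) = 1 − 3.73×1.372/(0.258×31.1) = 0.3622, so
t_c = ln(6.318 × 0.3622) / 1.372 = 0.8278 / 1.372 = 0.6034 d.
L(t_c) = L₀ e^(−k_d t_c) = 31.1 × 0.8558 = 26.62 mg/L, and at the critical point k_2 D_c = k_d L, so D_c = (0.258/1.63) × 26.62 = 4.213 mg/L.
Minimum DO = C_s − D_c = 11.2 − 4.213 = 6.987 mg/L.
x_c = v t_c = 0.846 m/s × 0.6034 d × 86400 s/d = 44100 m ≈ 44.1 km.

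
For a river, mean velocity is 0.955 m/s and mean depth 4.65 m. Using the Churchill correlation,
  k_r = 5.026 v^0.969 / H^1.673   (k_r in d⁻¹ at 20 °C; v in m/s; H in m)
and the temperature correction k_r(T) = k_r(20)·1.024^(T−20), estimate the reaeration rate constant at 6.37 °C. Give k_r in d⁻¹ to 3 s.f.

k_r ≈ 0.266 d⁻¹

k_r(20) = 5.026 × 0.955^0.969 / 4.65^1.673 = 5.026 × 0.9564 / 13.08 = 0.3674 d⁻¹.
k_r(6.37) = 0.3674 × 1.024^(6.37−20) = 0.3674 × 0.7238 = 0.2660 d⁻¹.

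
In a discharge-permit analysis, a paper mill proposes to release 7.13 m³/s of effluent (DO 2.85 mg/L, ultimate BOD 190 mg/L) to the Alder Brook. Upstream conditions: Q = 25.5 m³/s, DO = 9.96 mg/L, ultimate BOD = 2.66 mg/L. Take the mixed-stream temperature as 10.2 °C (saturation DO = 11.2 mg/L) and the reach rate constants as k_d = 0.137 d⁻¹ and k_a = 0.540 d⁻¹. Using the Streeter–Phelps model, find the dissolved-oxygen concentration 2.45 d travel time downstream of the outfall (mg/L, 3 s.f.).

Mixed DO = (25.5×9.96 + 7.13×2.85)/(25.5+7.13) = 274.3/32.63 = 8.406 mg/L.
Mixed L₀ = (25.5×2.66 + 7.13×190)/(32.63) = 1423/32.63 = 43.60 mg/L.
Initial deficit D₀ = C_s − DO₀ = 11.2 − 8.406 = 2.794 mg/L.
D(2.45) = [0.137×43.60/(0.540−0.137)](e^(−0.137×2.45) − e^(−0.540×2.45)) + 2.794 e^(−0.540×2.45)
= 14.82 × (0.7149 − 0.2663) + 2.794 × 0.2663 = 7.392 mg/L.
DO = 11.2 − 7.392 = 3.808 mg/L.

DO ≈ 3.81 mg/L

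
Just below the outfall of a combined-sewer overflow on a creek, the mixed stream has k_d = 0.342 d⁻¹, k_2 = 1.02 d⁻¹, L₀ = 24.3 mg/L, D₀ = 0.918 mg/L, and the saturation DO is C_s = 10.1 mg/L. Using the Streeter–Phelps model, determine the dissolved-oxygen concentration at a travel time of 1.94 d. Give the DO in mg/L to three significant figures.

DO ≈ 5.35 mg/L

k_d L₀/(k_2−k_d) = 0.342×24.3/(1.02−0.342) = 8.311/0.6780 = 12.26 mg/L.
e^(−k_d t) = e^(−0.342×1.940) = 0.5151; e^(−k_2 t) = e^(−1.02×1.940) = 0.1382.
D = 12.26 × (0.5151 − 0.1382) + 0.918 × 0.1382 = 4.619 + 0.1269 = 4.746 mg/L.
DO = C_s − D = 10.1 − 4.746 = 5.354 mg/L.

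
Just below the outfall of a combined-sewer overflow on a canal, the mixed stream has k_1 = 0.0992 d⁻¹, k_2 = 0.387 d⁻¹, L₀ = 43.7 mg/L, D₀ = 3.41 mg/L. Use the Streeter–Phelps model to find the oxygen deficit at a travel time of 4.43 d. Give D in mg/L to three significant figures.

k_1 L₀/(k_2−k_1) = 0.0992×43.7/(0.387−0.0992) = 4.335/0.2878 = 15.06 mg/L.
e^(−k_1 t) = e^(−0.0992×4.430) = 0.6444; e^(−k_2 t) = e^(−0.387×4.430) = 0.1801.
D = 15.06 × (0.6444 − 0.1801) + 3.41 × 0.1801 = 6.994 + 0.6140 = 7.608 mg/L.

D ≈ 7.61 mg/L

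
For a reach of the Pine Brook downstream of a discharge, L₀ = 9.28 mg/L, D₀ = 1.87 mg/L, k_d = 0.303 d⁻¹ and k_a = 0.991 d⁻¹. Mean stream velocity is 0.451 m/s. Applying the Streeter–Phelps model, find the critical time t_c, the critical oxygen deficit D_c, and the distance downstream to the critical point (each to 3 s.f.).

t_c ≈ 0.833 d; D_c ≈ 2.20 mg/L; x_c ≈ 32.5 km

With k_a/k_d = 3.271 and 1 − D₀(k_a−k_d)/(k_d L₀) = 0.5424,
t_c = ln(3.271 × 0.5424) / (0.991 − 0.303) = ln(1.774) / 0.6880 = 0.5733/0.6880 = 0.8333 d.
D_c = (k_d/k_a) L₀ e^(−k_d t_c) = (0.303/0.991) × 9.28 × e^(−0.303×0.8333) = 0.3058 × 9.28 × 0.7769 = 2.204 mg/L.
x_c = v t_c = 0.451 m/s × 0.8333 d × 86400 s/d = 32470 m ≈ 32.5 km.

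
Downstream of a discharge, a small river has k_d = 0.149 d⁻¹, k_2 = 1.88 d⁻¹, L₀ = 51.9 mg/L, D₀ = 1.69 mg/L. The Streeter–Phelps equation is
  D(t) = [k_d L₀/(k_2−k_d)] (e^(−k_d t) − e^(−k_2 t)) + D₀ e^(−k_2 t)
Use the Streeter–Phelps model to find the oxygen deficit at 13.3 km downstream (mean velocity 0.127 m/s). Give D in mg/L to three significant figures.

Travel time t = x/v = 13.3 km / (0.127 m/s) = 13300 m / 0.127 m/s = 104700 s = 1.212 d.
k_d L₀/(k_2−k_d) = 0.149×51.9/(1.88−0.149) = 7.733/1.731 = 4.467 mg/L.
e^(−k_d t) = e^(−0.149×1.212) = 0.8348; e^(−k_2 t) = e^(−1.88×1.212) = 0.1024.
D = 4.467 × (0.8348 − 0.1024) + 1.69 × 0.1024 = 3.272 + 0.1731 = 3.445 mg/L.

D ≈ 3.44 mg/L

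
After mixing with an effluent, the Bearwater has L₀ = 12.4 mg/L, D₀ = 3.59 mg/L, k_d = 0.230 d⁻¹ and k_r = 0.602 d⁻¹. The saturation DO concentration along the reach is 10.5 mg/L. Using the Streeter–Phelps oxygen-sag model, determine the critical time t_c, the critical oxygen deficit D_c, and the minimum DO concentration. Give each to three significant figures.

At the critical point dD/dt = 0, so k_d L₀ e^(−k_d t) = k_r D. Substituting D(t) from the Streeter–Phelps equation and solving for t gives
t_c = ln[(k_r/k_d)(1 − D₀(k_r−k_d)/(k_d L₀))] / (k_r−k_d).
Here k_r−k_d = 0.3720 d⁻¹ and 1 − D₀(k_r−k_d)/(k_d L₀) = 1 − 3.59×0.3720/(0.230×12.4) = 0.5317, so
t_c = ln(2.617 × 0.5317) / 0.3720 = 0.3306 / 0.3720 = 0.8886 d.
L(t_c) = L₀ e^(−k_d t_c) = 12.4 × 0.8151 = 10.11 mg/L, and at the critical point k_r D_c = k_d L, so D_c = (0.230/0.602) × 10.11 = 3.862 mg/L.
Minimum DO = C_s − D_c = 10.5 − 3.862 = 6.638 mg/L.

t_c ≈ 0.889 d; D_c ≈ 3.86 mg/L; min DO ≈ 6.64 mg/L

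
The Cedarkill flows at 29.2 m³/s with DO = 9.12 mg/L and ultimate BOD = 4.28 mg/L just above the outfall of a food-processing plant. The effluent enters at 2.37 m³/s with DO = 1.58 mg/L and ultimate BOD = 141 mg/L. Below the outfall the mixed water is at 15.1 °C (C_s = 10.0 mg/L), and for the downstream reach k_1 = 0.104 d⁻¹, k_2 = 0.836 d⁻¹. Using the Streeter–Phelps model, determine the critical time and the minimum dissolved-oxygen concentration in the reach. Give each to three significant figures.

t_c ≈ 1.20 d; minimum DO ≈ 8.40 mg/L

Mixed DO = (29.2×9.12 + 2.37×1.58)/(29.2+2.37) = 270.0/31.57 = 8.554 mg/L.
Mixed L₀ = (29.2×4.28 + 2.37×141)/(31.57) = 459.1/31.57 = 14.54 mg/L.
Initial deficit D₀ = C_s − DO₀ = 10.0 − 8.554 = 1.446 mg/L.
t_c = (1/0.7320) ln[(0.836/0.104)(1 − 1.446×0.7320/(0.104×14.54))] = 1.366 × ln(2.413) = 1.203 d.
D_c = (0.104/0.836) × 14.54 × e^(−0.104×1.203) = 0.1244 × 14.54 × 0.8824 = 1.596 mg/L.
Minimum DO = 10.0 − 1.596 = 8.404 mg/L.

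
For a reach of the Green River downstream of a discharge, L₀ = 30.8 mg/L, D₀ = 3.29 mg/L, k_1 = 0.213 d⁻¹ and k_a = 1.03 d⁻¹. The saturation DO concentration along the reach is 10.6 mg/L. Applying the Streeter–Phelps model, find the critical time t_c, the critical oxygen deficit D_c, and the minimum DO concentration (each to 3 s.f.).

t_c ≈ 1.28 d; D_c ≈ 4.85 mg/L; min DO ≈ 5.75 mg/L

With k_a/k_1 = 4.836 and 1 − D₀(k_a−k_1)/(k_1 L₀) = 0.5903,
t_c = ln(4.836 × 0.5903) / (1.03 − 0.213) = ln(2.854) / 0.8170 = 1.049/0.8170 = 1.284 d.
L(t_c) = L₀ e^(−k_1 t_c) = 30.8 × 0.7608 = 23.43 mg/L, and at the critical point k_a D_c = k_1 L, so D_c = (0.213/1.03) × 23.43 = 4.845 mg/L.
Minimum DO = C_s − D_c = 10.6 − 4.845 = 5.755 mg/L.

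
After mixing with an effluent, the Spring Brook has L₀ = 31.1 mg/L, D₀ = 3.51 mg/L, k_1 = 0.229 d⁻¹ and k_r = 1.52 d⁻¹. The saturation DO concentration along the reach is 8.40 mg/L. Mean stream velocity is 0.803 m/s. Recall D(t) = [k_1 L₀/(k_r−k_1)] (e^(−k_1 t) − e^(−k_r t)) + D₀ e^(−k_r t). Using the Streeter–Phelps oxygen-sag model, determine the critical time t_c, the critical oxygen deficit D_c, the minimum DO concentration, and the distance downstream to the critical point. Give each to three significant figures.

t_c ≈ 0.683 d; D_c ≈ 4.01 mg/L; min DO ≈ 4.39 mg/L; x_c ≈ 47.4 km

At the critical point dD/dt = 0, so k_1 L₀ e^(−k_1 t) = k_r D. Substituting D(t) from the Streeter–Phelps equation and solving for t gives
t_c = ln[(k_r/k_1)(1 − D₀(k_r−k_1)/(k_1 L₀))] / (k_r−k_1).
Here k_r−k_1 = 1.291 d⁻¹ and 1 − D₀(k_r−k_1)/(k_1 L₀) = 1 − 3.51×1.291/(0.229×31.1) = 0.3637, so
t_c = ln(6.638 × 0.3637) / 1.291 = 0.8814 / 1.291 = 0.6827 d.
D_c = (k_1/k_r) L₀ e^(−k_1 t_c) = (0.229/1.52) × 31.1 × e^(−0.229×0.6827) = 0.1507 × 31.1 × 0.8553 = 4.007 mg/L.
Minimum DO = C_s − D_c = 8.40 − 4.007 = 4.393 mg/L.
x_c = v t_c = 0.803 m/s × 0.6827 d × 86400 s/d = 47370 m ≈ 47.4 km.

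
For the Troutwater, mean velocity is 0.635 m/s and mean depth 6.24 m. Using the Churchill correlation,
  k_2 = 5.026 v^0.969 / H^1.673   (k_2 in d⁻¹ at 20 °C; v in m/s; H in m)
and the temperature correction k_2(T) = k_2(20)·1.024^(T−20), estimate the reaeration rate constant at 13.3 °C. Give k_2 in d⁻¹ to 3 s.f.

k_2 ≈ 0.129 d⁻¹

k_2(20) = 5.026 × 0.635^0.969 / 6.24^1.673 = 5.026 × 0.6440 / 21.40 = 0.1513 d⁻¹.
k_2(13.3) = 0.1513 × 1.024^(13.3−20) = 0.1513 × 0.8531 = 0.1290 d⁻¹.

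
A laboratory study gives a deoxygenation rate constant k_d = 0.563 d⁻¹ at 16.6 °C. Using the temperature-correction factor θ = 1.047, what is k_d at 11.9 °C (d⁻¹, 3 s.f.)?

k_d(T₂) = k_d(T₁) · θ^(T₂−T₁) = 0.563 × 1.047^(11.9−16.6)
= 0.563 × 1.047^-4.70 = 0.563 × 0.8058 = 0.4537 d⁻¹.

k_d ≈ 0.454 d⁻¹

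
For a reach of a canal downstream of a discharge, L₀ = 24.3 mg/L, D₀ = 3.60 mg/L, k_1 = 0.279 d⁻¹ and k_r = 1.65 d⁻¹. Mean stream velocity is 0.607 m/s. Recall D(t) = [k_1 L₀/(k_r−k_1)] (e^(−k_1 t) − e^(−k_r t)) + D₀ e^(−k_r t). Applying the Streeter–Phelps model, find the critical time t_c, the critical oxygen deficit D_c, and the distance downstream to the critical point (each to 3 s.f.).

t_c ≈ 0.347 d; D_c ≈ 3.73 mg/L; x_c ≈ 18.2 km

With k_r/k_1 = 5.914 and 1 − D₀(k_r−k_1)/(k_1 L₀) = 0.2720,
t_c = ln(5.914 × 0.2720) / (1.65 − 0.279) = ln(1.609) / 1.371 = 0.4754/1.371 = 0.3467 d.
L(t_c) = L₀ e^(−k_1 t_c) = 24.3 × 0.9078 = 22.06 mg/L, and at the critical point k_r D_c = k_1 L, so D_c = (0.279/1.65) × 22.06 = 3.730 mg/L.
x_c = v t_c = 0.607 m/s × 0.3467 d × 86400 s/d = 18180 m ≈ 18.2 km.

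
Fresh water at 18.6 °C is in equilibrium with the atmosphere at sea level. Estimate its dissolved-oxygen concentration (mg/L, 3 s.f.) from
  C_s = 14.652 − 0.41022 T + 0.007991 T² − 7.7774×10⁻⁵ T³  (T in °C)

C_s = 14.652 − 0.41022×18.6 + 0.007991×18.6² − 7.7774×10⁻⁵×18.6³ = 9.286 mg/L.

C_s ≈ 9.29 mg/L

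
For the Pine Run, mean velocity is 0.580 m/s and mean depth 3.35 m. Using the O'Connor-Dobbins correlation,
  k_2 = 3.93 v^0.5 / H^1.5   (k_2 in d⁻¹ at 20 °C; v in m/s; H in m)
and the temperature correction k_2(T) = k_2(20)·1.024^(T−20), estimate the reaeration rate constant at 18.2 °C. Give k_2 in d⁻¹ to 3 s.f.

k_2 ≈ 0.468 d⁻¹

k_2(20) = 3.93 × 0.580^0.5 / 3.35^1.5 = 3.93 × 0.7616 / 6.132 = 0.4881 d⁻¹.
k_2(18.2) = 0.4881 × 1.024^(18.2−20) = 0.4881 × 0.9582 = 0.4677 d⁻¹.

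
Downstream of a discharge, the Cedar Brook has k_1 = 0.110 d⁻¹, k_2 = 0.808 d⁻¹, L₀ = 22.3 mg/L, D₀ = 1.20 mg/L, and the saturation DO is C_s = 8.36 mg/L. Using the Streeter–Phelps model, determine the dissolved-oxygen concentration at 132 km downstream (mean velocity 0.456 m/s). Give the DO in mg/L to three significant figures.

DO ≈ 6.08 mg/L

Travel time t = x/v = 132 km / (0.456 m/s) = 132000 m / 0.456 m/s = 289500 s = 3.350 d.
k_1 L₀/(k_2−k_1) = 0.110×22.3/(0.808−0.110) = 2.453/0.6980 = 3.514 mg/L.
e^(−k_1 t) = e^(−0.110×3.350) = 0.6917; e^(−k_2 t) = e^(−0.808×3.350) = 0.06673.
D = 3.514 × (0.6917 − 0.06673) + 1.20 × 0.06673 = 2.196 + 0.08007 = 2.277 mg/L.
DO = C_s − D = 8.36 − 2.277 = 6.083 mg/L.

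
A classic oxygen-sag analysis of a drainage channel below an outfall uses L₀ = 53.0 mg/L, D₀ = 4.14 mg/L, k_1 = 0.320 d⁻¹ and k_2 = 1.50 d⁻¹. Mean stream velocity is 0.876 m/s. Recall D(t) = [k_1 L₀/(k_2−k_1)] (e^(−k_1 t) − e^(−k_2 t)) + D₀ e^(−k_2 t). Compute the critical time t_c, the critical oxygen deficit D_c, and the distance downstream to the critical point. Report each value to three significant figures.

t_c ≈ 1.02 d; D_c ≈ 8.15 mg/L; x_c ≈ 77.3 km

With k_2/k_1 = 4.688 and 1 − D₀(k_2−k_1)/(k_1 L₀) = 0.7120,
t_c = ln(4.688 × 0.7120) / (1.50 − 0.320) = ln(3.337) / 1.180 = 1.205/1.180 = 1.021 d.
D_c = (k_1/k_2) L₀ e^(−k_1 t_c) = (0.320/1.50) × 53.0 × e^(−0.320×1.021) = 0.2133 × 53.0 × 0.7212 = 8.154 mg/L.
x_c = v t_c = 0.876 m/s × 1.021 d × 86400 s/d = 77300 m ≈ 77.3 km.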